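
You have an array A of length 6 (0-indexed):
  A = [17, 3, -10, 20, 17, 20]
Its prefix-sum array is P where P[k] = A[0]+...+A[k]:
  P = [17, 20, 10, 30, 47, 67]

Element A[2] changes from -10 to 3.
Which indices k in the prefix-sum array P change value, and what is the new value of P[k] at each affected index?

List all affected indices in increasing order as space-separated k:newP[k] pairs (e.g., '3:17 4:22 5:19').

Answer: 2:23 3:43 4:60 5:80

Derivation:
P[k] = A[0] + ... + A[k]
P[k] includes A[2] iff k >= 2
Affected indices: 2, 3, ..., 5; delta = 13
  P[2]: 10 + 13 = 23
  P[3]: 30 + 13 = 43
  P[4]: 47 + 13 = 60
  P[5]: 67 + 13 = 80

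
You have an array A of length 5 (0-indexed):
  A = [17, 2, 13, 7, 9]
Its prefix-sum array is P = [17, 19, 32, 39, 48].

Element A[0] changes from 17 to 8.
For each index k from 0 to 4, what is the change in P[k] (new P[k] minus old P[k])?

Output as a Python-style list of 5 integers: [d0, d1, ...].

Answer: [-9, -9, -9, -9, -9]

Derivation:
Element change: A[0] 17 -> 8, delta = -9
For k < 0: P[k] unchanged, delta_P[k] = 0
For k >= 0: P[k] shifts by exactly -9
Delta array: [-9, -9, -9, -9, -9]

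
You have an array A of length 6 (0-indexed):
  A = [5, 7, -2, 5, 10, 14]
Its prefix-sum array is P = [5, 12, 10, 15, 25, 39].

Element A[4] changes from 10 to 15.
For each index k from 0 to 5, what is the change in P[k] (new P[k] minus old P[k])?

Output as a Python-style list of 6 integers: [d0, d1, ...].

Element change: A[4] 10 -> 15, delta = 5
For k < 4: P[k] unchanged, delta_P[k] = 0
For k >= 4: P[k] shifts by exactly 5
Delta array: [0, 0, 0, 0, 5, 5]

Answer: [0, 0, 0, 0, 5, 5]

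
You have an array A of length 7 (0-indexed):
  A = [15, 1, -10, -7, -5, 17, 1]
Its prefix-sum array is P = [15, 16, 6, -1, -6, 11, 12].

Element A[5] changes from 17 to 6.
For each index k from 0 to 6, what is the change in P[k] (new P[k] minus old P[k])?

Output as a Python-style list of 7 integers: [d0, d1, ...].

Element change: A[5] 17 -> 6, delta = -11
For k < 5: P[k] unchanged, delta_P[k] = 0
For k >= 5: P[k] shifts by exactly -11
Delta array: [0, 0, 0, 0, 0, -11, -11]

Answer: [0, 0, 0, 0, 0, -11, -11]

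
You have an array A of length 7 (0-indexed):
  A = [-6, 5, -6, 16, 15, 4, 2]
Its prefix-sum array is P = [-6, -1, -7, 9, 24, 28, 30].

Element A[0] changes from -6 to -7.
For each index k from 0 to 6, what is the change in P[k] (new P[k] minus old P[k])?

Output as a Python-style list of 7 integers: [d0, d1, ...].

Answer: [-1, -1, -1, -1, -1, -1, -1]

Derivation:
Element change: A[0] -6 -> -7, delta = -1
For k < 0: P[k] unchanged, delta_P[k] = 0
For k >= 0: P[k] shifts by exactly -1
Delta array: [-1, -1, -1, -1, -1, -1, -1]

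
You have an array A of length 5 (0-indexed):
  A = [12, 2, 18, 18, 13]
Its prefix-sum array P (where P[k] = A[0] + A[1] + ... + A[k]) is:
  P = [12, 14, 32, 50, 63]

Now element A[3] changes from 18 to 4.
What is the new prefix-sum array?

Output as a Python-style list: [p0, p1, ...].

Change: A[3] 18 -> 4, delta = -14
P[k] for k < 3: unchanged (A[3] not included)
P[k] for k >= 3: shift by delta = -14
  P[0] = 12 + 0 = 12
  P[1] = 14 + 0 = 14
  P[2] = 32 + 0 = 32
  P[3] = 50 + -14 = 36
  P[4] = 63 + -14 = 49

Answer: [12, 14, 32, 36, 49]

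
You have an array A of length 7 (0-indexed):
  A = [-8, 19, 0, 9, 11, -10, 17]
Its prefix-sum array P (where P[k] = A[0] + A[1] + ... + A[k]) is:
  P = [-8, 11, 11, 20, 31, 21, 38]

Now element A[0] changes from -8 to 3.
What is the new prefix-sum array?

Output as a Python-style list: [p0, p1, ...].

Change: A[0] -8 -> 3, delta = 11
P[k] for k < 0: unchanged (A[0] not included)
P[k] for k >= 0: shift by delta = 11
  P[0] = -8 + 11 = 3
  P[1] = 11 + 11 = 22
  P[2] = 11 + 11 = 22
  P[3] = 20 + 11 = 31
  P[4] = 31 + 11 = 42
  P[5] = 21 + 11 = 32
  P[6] = 38 + 11 = 49

Answer: [3, 22, 22, 31, 42, 32, 49]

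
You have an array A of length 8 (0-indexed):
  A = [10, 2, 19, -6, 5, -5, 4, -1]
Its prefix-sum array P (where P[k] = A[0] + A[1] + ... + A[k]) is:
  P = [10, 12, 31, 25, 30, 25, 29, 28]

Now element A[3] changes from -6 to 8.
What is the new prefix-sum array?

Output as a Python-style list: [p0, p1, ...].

Answer: [10, 12, 31, 39, 44, 39, 43, 42]

Derivation:
Change: A[3] -6 -> 8, delta = 14
P[k] for k < 3: unchanged (A[3] not included)
P[k] for k >= 3: shift by delta = 14
  P[0] = 10 + 0 = 10
  P[1] = 12 + 0 = 12
  P[2] = 31 + 0 = 31
  P[3] = 25 + 14 = 39
  P[4] = 30 + 14 = 44
  P[5] = 25 + 14 = 39
  P[6] = 29 + 14 = 43
  P[7] = 28 + 14 = 42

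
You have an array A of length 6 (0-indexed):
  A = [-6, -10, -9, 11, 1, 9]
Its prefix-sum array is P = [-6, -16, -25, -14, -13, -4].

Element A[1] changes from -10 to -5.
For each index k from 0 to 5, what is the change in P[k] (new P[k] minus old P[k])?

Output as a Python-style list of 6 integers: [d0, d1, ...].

Answer: [0, 5, 5, 5, 5, 5]

Derivation:
Element change: A[1] -10 -> -5, delta = 5
For k < 1: P[k] unchanged, delta_P[k] = 0
For k >= 1: P[k] shifts by exactly 5
Delta array: [0, 5, 5, 5, 5, 5]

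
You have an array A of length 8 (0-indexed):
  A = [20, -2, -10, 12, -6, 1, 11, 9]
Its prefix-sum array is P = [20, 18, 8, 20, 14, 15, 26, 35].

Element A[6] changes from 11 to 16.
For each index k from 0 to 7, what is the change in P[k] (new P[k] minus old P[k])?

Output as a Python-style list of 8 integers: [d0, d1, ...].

Element change: A[6] 11 -> 16, delta = 5
For k < 6: P[k] unchanged, delta_P[k] = 0
For k >= 6: P[k] shifts by exactly 5
Delta array: [0, 0, 0, 0, 0, 0, 5, 5]

Answer: [0, 0, 0, 0, 0, 0, 5, 5]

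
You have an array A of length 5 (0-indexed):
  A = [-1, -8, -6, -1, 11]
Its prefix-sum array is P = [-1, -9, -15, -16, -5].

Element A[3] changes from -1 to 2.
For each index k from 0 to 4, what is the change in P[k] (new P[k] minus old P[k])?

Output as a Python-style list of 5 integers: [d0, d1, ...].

Element change: A[3] -1 -> 2, delta = 3
For k < 3: P[k] unchanged, delta_P[k] = 0
For k >= 3: P[k] shifts by exactly 3
Delta array: [0, 0, 0, 3, 3]

Answer: [0, 0, 0, 3, 3]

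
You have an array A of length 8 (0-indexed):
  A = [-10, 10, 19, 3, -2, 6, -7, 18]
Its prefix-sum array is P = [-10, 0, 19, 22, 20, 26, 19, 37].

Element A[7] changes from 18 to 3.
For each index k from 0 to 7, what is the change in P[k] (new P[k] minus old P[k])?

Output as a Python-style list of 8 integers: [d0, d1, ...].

Element change: A[7] 18 -> 3, delta = -15
For k < 7: P[k] unchanged, delta_P[k] = 0
For k >= 7: P[k] shifts by exactly -15
Delta array: [0, 0, 0, 0, 0, 0, 0, -15]

Answer: [0, 0, 0, 0, 0, 0, 0, -15]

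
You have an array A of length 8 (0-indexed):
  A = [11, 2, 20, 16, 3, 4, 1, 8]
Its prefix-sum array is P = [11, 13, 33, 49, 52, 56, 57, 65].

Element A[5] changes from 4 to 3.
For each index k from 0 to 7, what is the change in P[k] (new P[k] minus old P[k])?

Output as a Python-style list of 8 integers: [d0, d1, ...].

Answer: [0, 0, 0, 0, 0, -1, -1, -1]

Derivation:
Element change: A[5] 4 -> 3, delta = -1
For k < 5: P[k] unchanged, delta_P[k] = 0
For k >= 5: P[k] shifts by exactly -1
Delta array: [0, 0, 0, 0, 0, -1, -1, -1]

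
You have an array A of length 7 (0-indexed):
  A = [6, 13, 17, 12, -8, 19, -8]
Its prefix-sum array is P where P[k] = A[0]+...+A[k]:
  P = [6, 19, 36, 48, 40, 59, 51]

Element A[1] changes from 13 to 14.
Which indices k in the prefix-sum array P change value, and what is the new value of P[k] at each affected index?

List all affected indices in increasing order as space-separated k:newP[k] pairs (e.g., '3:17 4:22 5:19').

Answer: 1:20 2:37 3:49 4:41 5:60 6:52

Derivation:
P[k] = A[0] + ... + A[k]
P[k] includes A[1] iff k >= 1
Affected indices: 1, 2, ..., 6; delta = 1
  P[1]: 19 + 1 = 20
  P[2]: 36 + 1 = 37
  P[3]: 48 + 1 = 49
  P[4]: 40 + 1 = 41
  P[5]: 59 + 1 = 60
  P[6]: 51 + 1 = 52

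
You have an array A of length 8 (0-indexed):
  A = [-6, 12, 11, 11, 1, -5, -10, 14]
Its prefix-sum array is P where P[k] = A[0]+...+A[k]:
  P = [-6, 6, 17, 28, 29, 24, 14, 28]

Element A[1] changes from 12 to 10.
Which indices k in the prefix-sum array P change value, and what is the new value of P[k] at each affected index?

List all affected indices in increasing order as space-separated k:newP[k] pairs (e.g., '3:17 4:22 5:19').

P[k] = A[0] + ... + A[k]
P[k] includes A[1] iff k >= 1
Affected indices: 1, 2, ..., 7; delta = -2
  P[1]: 6 + -2 = 4
  P[2]: 17 + -2 = 15
  P[3]: 28 + -2 = 26
  P[4]: 29 + -2 = 27
  P[5]: 24 + -2 = 22
  P[6]: 14 + -2 = 12
  P[7]: 28 + -2 = 26

Answer: 1:4 2:15 3:26 4:27 5:22 6:12 7:26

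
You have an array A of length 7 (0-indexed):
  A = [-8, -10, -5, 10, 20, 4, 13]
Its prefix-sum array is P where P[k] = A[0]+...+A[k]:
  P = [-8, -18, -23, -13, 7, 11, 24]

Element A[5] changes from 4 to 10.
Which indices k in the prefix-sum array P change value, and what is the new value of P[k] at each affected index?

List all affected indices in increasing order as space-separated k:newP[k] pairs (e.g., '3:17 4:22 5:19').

Answer: 5:17 6:30

Derivation:
P[k] = A[0] + ... + A[k]
P[k] includes A[5] iff k >= 5
Affected indices: 5, 6, ..., 6; delta = 6
  P[5]: 11 + 6 = 17
  P[6]: 24 + 6 = 30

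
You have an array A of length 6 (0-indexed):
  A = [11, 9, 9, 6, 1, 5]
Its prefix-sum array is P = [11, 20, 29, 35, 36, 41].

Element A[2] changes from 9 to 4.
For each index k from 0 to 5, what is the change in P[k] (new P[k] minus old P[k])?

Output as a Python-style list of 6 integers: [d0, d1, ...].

Element change: A[2] 9 -> 4, delta = -5
For k < 2: P[k] unchanged, delta_P[k] = 0
For k >= 2: P[k] shifts by exactly -5
Delta array: [0, 0, -5, -5, -5, -5]

Answer: [0, 0, -5, -5, -5, -5]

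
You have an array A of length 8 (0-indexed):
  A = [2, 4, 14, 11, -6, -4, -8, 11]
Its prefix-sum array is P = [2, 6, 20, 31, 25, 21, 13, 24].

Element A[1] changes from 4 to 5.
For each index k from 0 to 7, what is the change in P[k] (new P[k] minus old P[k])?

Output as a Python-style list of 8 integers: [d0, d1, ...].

Answer: [0, 1, 1, 1, 1, 1, 1, 1]

Derivation:
Element change: A[1] 4 -> 5, delta = 1
For k < 1: P[k] unchanged, delta_P[k] = 0
For k >= 1: P[k] shifts by exactly 1
Delta array: [0, 1, 1, 1, 1, 1, 1, 1]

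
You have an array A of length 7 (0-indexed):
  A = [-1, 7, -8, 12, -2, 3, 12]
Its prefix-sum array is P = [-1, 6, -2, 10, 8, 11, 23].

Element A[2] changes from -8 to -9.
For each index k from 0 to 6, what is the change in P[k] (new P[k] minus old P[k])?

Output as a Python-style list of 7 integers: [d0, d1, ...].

Answer: [0, 0, -1, -1, -1, -1, -1]

Derivation:
Element change: A[2] -8 -> -9, delta = -1
For k < 2: P[k] unchanged, delta_P[k] = 0
For k >= 2: P[k] shifts by exactly -1
Delta array: [0, 0, -1, -1, -1, -1, -1]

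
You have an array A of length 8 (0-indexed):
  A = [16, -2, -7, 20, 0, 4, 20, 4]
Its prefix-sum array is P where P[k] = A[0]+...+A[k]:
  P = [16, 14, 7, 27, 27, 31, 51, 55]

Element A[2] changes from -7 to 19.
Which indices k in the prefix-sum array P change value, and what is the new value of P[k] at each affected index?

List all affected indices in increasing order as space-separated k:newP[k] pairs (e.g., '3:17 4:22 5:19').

Answer: 2:33 3:53 4:53 5:57 6:77 7:81

Derivation:
P[k] = A[0] + ... + A[k]
P[k] includes A[2] iff k >= 2
Affected indices: 2, 3, ..., 7; delta = 26
  P[2]: 7 + 26 = 33
  P[3]: 27 + 26 = 53
  P[4]: 27 + 26 = 53
  P[5]: 31 + 26 = 57
  P[6]: 51 + 26 = 77
  P[7]: 55 + 26 = 81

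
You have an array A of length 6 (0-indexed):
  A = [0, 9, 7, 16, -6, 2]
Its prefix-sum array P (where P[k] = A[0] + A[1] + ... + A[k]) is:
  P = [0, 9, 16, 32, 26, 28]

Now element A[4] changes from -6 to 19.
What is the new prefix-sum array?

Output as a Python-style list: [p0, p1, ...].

Answer: [0, 9, 16, 32, 51, 53]

Derivation:
Change: A[4] -6 -> 19, delta = 25
P[k] for k < 4: unchanged (A[4] not included)
P[k] for k >= 4: shift by delta = 25
  P[0] = 0 + 0 = 0
  P[1] = 9 + 0 = 9
  P[2] = 16 + 0 = 16
  P[3] = 32 + 0 = 32
  P[4] = 26 + 25 = 51
  P[5] = 28 + 25 = 53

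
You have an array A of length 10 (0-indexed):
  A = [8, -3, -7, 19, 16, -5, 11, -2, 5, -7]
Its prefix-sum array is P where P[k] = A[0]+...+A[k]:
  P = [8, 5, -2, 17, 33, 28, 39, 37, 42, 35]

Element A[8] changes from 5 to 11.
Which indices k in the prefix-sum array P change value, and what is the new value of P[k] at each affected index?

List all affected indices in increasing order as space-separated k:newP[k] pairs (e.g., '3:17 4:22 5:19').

Answer: 8:48 9:41

Derivation:
P[k] = A[0] + ... + A[k]
P[k] includes A[8] iff k >= 8
Affected indices: 8, 9, ..., 9; delta = 6
  P[8]: 42 + 6 = 48
  P[9]: 35 + 6 = 41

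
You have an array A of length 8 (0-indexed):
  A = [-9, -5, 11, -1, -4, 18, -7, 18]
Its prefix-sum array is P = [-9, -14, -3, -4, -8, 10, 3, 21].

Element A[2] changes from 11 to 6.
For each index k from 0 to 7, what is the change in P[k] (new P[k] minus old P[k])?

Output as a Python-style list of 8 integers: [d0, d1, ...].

Element change: A[2] 11 -> 6, delta = -5
For k < 2: P[k] unchanged, delta_P[k] = 0
For k >= 2: P[k] shifts by exactly -5
Delta array: [0, 0, -5, -5, -5, -5, -5, -5]

Answer: [0, 0, -5, -5, -5, -5, -5, -5]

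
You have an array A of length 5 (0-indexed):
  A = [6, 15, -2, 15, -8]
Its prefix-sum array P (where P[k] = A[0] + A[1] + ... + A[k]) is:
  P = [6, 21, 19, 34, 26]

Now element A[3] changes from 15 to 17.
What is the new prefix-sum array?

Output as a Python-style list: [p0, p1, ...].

Answer: [6, 21, 19, 36, 28]

Derivation:
Change: A[3] 15 -> 17, delta = 2
P[k] for k < 3: unchanged (A[3] not included)
P[k] for k >= 3: shift by delta = 2
  P[0] = 6 + 0 = 6
  P[1] = 21 + 0 = 21
  P[2] = 19 + 0 = 19
  P[3] = 34 + 2 = 36
  P[4] = 26 + 2 = 28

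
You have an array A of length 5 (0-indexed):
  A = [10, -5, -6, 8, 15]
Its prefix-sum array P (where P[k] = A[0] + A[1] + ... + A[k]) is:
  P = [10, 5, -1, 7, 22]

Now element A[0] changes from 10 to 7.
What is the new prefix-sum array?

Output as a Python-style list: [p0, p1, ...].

Answer: [7, 2, -4, 4, 19]

Derivation:
Change: A[0] 10 -> 7, delta = -3
P[k] for k < 0: unchanged (A[0] not included)
P[k] for k >= 0: shift by delta = -3
  P[0] = 10 + -3 = 7
  P[1] = 5 + -3 = 2
  P[2] = -1 + -3 = -4
  P[3] = 7 + -3 = 4
  P[4] = 22 + -3 = 19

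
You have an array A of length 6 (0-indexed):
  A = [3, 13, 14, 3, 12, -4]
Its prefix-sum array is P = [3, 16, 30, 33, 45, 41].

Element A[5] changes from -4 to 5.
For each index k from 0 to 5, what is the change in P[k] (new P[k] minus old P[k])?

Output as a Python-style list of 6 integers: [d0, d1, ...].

Element change: A[5] -4 -> 5, delta = 9
For k < 5: P[k] unchanged, delta_P[k] = 0
For k >= 5: P[k] shifts by exactly 9
Delta array: [0, 0, 0, 0, 0, 9]

Answer: [0, 0, 0, 0, 0, 9]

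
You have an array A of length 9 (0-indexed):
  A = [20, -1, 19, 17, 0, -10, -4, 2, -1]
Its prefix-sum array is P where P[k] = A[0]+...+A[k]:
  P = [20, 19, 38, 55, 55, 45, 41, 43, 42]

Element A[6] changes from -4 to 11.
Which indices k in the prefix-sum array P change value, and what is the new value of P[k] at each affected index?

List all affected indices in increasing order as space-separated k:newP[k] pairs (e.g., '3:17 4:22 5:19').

Answer: 6:56 7:58 8:57

Derivation:
P[k] = A[0] + ... + A[k]
P[k] includes A[6] iff k >= 6
Affected indices: 6, 7, ..., 8; delta = 15
  P[6]: 41 + 15 = 56
  P[7]: 43 + 15 = 58
  P[8]: 42 + 15 = 57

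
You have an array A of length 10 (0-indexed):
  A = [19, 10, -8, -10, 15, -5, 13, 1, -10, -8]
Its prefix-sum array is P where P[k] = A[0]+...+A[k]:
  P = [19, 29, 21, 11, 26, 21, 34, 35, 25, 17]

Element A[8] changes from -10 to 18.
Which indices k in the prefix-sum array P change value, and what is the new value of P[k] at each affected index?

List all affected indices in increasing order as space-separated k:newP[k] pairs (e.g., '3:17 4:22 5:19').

P[k] = A[0] + ... + A[k]
P[k] includes A[8] iff k >= 8
Affected indices: 8, 9, ..., 9; delta = 28
  P[8]: 25 + 28 = 53
  P[9]: 17 + 28 = 45

Answer: 8:53 9:45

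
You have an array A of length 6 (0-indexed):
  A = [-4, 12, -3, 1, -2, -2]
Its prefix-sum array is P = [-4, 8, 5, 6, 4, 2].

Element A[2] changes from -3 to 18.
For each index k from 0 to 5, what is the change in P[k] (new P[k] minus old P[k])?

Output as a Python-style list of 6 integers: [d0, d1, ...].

Answer: [0, 0, 21, 21, 21, 21]

Derivation:
Element change: A[2] -3 -> 18, delta = 21
For k < 2: P[k] unchanged, delta_P[k] = 0
For k >= 2: P[k] shifts by exactly 21
Delta array: [0, 0, 21, 21, 21, 21]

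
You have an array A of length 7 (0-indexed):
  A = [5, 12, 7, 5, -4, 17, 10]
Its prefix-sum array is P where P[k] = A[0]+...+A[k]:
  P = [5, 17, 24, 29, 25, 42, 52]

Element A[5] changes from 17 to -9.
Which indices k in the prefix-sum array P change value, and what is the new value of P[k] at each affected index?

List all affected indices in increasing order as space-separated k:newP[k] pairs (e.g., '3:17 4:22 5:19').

P[k] = A[0] + ... + A[k]
P[k] includes A[5] iff k >= 5
Affected indices: 5, 6, ..., 6; delta = -26
  P[5]: 42 + -26 = 16
  P[6]: 52 + -26 = 26

Answer: 5:16 6:26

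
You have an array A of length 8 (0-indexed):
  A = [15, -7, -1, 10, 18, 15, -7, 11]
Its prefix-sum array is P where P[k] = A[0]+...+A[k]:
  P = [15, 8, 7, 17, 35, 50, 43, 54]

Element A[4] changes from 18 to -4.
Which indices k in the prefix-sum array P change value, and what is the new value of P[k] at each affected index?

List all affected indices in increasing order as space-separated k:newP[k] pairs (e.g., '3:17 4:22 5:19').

P[k] = A[0] + ... + A[k]
P[k] includes A[4] iff k >= 4
Affected indices: 4, 5, ..., 7; delta = -22
  P[4]: 35 + -22 = 13
  P[5]: 50 + -22 = 28
  P[6]: 43 + -22 = 21
  P[7]: 54 + -22 = 32

Answer: 4:13 5:28 6:21 7:32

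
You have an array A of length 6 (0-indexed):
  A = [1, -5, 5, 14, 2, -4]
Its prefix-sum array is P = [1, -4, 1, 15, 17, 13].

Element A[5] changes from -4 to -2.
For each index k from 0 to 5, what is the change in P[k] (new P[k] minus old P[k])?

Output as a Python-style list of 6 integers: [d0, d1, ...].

Element change: A[5] -4 -> -2, delta = 2
For k < 5: P[k] unchanged, delta_P[k] = 0
For k >= 5: P[k] shifts by exactly 2
Delta array: [0, 0, 0, 0, 0, 2]

Answer: [0, 0, 0, 0, 0, 2]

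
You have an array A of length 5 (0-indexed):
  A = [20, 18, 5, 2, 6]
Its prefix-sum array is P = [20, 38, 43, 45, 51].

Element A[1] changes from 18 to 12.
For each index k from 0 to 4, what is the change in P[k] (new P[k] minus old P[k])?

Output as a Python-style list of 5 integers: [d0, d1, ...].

Answer: [0, -6, -6, -6, -6]

Derivation:
Element change: A[1] 18 -> 12, delta = -6
For k < 1: P[k] unchanged, delta_P[k] = 0
For k >= 1: P[k] shifts by exactly -6
Delta array: [0, -6, -6, -6, -6]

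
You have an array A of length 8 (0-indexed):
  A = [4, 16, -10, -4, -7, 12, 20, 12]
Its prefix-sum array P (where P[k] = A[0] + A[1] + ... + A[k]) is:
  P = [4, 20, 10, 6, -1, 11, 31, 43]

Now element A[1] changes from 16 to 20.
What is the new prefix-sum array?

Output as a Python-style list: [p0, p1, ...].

Change: A[1] 16 -> 20, delta = 4
P[k] for k < 1: unchanged (A[1] not included)
P[k] for k >= 1: shift by delta = 4
  P[0] = 4 + 0 = 4
  P[1] = 20 + 4 = 24
  P[2] = 10 + 4 = 14
  P[3] = 6 + 4 = 10
  P[4] = -1 + 4 = 3
  P[5] = 11 + 4 = 15
  P[6] = 31 + 4 = 35
  P[7] = 43 + 4 = 47

Answer: [4, 24, 14, 10, 3, 15, 35, 47]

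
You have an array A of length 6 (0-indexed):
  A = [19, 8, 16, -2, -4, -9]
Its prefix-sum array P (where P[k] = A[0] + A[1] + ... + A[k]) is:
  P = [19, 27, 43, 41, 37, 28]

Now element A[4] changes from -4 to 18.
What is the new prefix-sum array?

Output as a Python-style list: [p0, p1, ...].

Change: A[4] -4 -> 18, delta = 22
P[k] for k < 4: unchanged (A[4] not included)
P[k] for k >= 4: shift by delta = 22
  P[0] = 19 + 0 = 19
  P[1] = 27 + 0 = 27
  P[2] = 43 + 0 = 43
  P[3] = 41 + 0 = 41
  P[4] = 37 + 22 = 59
  P[5] = 28 + 22 = 50

Answer: [19, 27, 43, 41, 59, 50]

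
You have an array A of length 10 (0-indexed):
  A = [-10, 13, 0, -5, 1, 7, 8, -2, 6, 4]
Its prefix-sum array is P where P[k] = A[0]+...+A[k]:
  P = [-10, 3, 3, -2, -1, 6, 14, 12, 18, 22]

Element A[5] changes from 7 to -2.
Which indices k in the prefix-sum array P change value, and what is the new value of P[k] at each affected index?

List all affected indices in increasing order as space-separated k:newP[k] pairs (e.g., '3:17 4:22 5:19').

P[k] = A[0] + ... + A[k]
P[k] includes A[5] iff k >= 5
Affected indices: 5, 6, ..., 9; delta = -9
  P[5]: 6 + -9 = -3
  P[6]: 14 + -9 = 5
  P[7]: 12 + -9 = 3
  P[8]: 18 + -9 = 9
  P[9]: 22 + -9 = 13

Answer: 5:-3 6:5 7:3 8:9 9:13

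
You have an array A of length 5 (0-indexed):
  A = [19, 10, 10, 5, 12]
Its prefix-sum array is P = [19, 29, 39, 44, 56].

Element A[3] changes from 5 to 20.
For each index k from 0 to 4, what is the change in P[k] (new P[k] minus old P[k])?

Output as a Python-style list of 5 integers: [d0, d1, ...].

Answer: [0, 0, 0, 15, 15]

Derivation:
Element change: A[3] 5 -> 20, delta = 15
For k < 3: P[k] unchanged, delta_P[k] = 0
For k >= 3: P[k] shifts by exactly 15
Delta array: [0, 0, 0, 15, 15]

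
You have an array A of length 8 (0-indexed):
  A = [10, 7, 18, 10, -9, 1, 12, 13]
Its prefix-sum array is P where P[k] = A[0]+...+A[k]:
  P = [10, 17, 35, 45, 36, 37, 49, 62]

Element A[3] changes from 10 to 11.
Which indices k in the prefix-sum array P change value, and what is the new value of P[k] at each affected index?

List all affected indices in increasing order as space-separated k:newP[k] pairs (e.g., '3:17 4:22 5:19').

Answer: 3:46 4:37 5:38 6:50 7:63

Derivation:
P[k] = A[0] + ... + A[k]
P[k] includes A[3] iff k >= 3
Affected indices: 3, 4, ..., 7; delta = 1
  P[3]: 45 + 1 = 46
  P[4]: 36 + 1 = 37
  P[5]: 37 + 1 = 38
  P[6]: 49 + 1 = 50
  P[7]: 62 + 1 = 63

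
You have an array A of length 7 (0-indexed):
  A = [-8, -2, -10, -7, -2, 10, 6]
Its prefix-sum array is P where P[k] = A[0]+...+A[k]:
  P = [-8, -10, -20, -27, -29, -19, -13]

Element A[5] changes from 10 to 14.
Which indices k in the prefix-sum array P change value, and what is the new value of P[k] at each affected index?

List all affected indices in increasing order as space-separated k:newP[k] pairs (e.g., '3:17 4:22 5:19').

P[k] = A[0] + ... + A[k]
P[k] includes A[5] iff k >= 5
Affected indices: 5, 6, ..., 6; delta = 4
  P[5]: -19 + 4 = -15
  P[6]: -13 + 4 = -9

Answer: 5:-15 6:-9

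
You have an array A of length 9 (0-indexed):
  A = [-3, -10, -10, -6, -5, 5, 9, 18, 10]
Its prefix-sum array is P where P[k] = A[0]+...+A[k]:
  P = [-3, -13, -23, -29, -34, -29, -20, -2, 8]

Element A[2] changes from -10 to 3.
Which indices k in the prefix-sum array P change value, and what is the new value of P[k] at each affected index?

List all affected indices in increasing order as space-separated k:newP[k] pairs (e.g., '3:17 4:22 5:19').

P[k] = A[0] + ... + A[k]
P[k] includes A[2] iff k >= 2
Affected indices: 2, 3, ..., 8; delta = 13
  P[2]: -23 + 13 = -10
  P[3]: -29 + 13 = -16
  P[4]: -34 + 13 = -21
  P[5]: -29 + 13 = -16
  P[6]: -20 + 13 = -7
  P[7]: -2 + 13 = 11
  P[8]: 8 + 13 = 21

Answer: 2:-10 3:-16 4:-21 5:-16 6:-7 7:11 8:21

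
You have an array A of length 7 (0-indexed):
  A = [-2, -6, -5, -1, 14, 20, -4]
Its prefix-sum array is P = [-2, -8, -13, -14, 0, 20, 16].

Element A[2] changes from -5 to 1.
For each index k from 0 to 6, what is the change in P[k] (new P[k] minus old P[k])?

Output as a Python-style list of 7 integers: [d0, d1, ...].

Answer: [0, 0, 6, 6, 6, 6, 6]

Derivation:
Element change: A[2] -5 -> 1, delta = 6
For k < 2: P[k] unchanged, delta_P[k] = 0
For k >= 2: P[k] shifts by exactly 6
Delta array: [0, 0, 6, 6, 6, 6, 6]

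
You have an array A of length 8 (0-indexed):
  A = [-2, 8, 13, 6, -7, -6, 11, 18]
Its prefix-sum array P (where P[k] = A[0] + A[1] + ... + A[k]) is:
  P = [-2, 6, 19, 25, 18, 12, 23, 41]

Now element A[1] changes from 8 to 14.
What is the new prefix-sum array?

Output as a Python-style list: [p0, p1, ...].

Change: A[1] 8 -> 14, delta = 6
P[k] for k < 1: unchanged (A[1] not included)
P[k] for k >= 1: shift by delta = 6
  P[0] = -2 + 0 = -2
  P[1] = 6 + 6 = 12
  P[2] = 19 + 6 = 25
  P[3] = 25 + 6 = 31
  P[4] = 18 + 6 = 24
  P[5] = 12 + 6 = 18
  P[6] = 23 + 6 = 29
  P[7] = 41 + 6 = 47

Answer: [-2, 12, 25, 31, 24, 18, 29, 47]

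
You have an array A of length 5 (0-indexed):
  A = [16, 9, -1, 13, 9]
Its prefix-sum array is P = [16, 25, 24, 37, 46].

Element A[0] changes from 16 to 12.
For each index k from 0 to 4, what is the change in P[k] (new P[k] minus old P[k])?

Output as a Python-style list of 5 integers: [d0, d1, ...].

Answer: [-4, -4, -4, -4, -4]

Derivation:
Element change: A[0] 16 -> 12, delta = -4
For k < 0: P[k] unchanged, delta_P[k] = 0
For k >= 0: P[k] shifts by exactly -4
Delta array: [-4, -4, -4, -4, -4]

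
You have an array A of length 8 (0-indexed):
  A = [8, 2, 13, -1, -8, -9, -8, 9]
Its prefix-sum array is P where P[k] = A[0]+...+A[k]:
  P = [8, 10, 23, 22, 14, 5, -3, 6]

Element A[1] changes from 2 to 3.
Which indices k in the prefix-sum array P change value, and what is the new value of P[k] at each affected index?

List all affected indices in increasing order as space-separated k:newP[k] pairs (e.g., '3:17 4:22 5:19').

P[k] = A[0] + ... + A[k]
P[k] includes A[1] iff k >= 1
Affected indices: 1, 2, ..., 7; delta = 1
  P[1]: 10 + 1 = 11
  P[2]: 23 + 1 = 24
  P[3]: 22 + 1 = 23
  P[4]: 14 + 1 = 15
  P[5]: 5 + 1 = 6
  P[6]: -3 + 1 = -2
  P[7]: 6 + 1 = 7

Answer: 1:11 2:24 3:23 4:15 5:6 6:-2 7:7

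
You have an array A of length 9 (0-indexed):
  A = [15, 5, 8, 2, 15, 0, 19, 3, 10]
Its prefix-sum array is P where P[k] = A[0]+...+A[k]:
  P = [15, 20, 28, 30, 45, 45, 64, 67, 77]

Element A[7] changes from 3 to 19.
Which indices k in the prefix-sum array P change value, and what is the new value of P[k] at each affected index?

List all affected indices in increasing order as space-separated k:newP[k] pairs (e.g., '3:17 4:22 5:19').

P[k] = A[0] + ... + A[k]
P[k] includes A[7] iff k >= 7
Affected indices: 7, 8, ..., 8; delta = 16
  P[7]: 67 + 16 = 83
  P[8]: 77 + 16 = 93

Answer: 7:83 8:93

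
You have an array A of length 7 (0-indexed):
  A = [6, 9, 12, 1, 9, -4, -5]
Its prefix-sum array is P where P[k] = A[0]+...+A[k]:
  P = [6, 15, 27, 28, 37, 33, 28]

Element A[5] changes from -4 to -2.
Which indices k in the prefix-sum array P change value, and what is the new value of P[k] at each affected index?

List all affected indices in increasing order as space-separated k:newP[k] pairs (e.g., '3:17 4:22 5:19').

Answer: 5:35 6:30

Derivation:
P[k] = A[0] + ... + A[k]
P[k] includes A[5] iff k >= 5
Affected indices: 5, 6, ..., 6; delta = 2
  P[5]: 33 + 2 = 35
  P[6]: 28 + 2 = 30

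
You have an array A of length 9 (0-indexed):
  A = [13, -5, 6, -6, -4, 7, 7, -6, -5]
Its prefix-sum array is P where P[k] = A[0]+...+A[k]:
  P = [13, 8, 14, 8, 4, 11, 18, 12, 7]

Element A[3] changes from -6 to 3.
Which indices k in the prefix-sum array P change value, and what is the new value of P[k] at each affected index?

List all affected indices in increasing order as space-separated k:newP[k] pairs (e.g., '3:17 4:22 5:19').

P[k] = A[0] + ... + A[k]
P[k] includes A[3] iff k >= 3
Affected indices: 3, 4, ..., 8; delta = 9
  P[3]: 8 + 9 = 17
  P[4]: 4 + 9 = 13
  P[5]: 11 + 9 = 20
  P[6]: 18 + 9 = 27
  P[7]: 12 + 9 = 21
  P[8]: 7 + 9 = 16

Answer: 3:17 4:13 5:20 6:27 7:21 8:16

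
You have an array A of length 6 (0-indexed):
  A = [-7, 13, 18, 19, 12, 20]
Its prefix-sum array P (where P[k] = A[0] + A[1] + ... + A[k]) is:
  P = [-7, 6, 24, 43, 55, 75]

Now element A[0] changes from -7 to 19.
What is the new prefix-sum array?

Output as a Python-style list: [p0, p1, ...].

Change: A[0] -7 -> 19, delta = 26
P[k] for k < 0: unchanged (A[0] not included)
P[k] for k >= 0: shift by delta = 26
  P[0] = -7 + 26 = 19
  P[1] = 6 + 26 = 32
  P[2] = 24 + 26 = 50
  P[3] = 43 + 26 = 69
  P[4] = 55 + 26 = 81
  P[5] = 75 + 26 = 101

Answer: [19, 32, 50, 69, 81, 101]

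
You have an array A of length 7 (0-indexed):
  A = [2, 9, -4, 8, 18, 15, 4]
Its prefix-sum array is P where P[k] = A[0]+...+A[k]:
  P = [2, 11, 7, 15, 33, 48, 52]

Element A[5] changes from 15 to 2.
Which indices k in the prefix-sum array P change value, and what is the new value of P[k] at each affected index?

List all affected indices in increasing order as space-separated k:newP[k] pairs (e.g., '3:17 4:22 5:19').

P[k] = A[0] + ... + A[k]
P[k] includes A[5] iff k >= 5
Affected indices: 5, 6, ..., 6; delta = -13
  P[5]: 48 + -13 = 35
  P[6]: 52 + -13 = 39

Answer: 5:35 6:39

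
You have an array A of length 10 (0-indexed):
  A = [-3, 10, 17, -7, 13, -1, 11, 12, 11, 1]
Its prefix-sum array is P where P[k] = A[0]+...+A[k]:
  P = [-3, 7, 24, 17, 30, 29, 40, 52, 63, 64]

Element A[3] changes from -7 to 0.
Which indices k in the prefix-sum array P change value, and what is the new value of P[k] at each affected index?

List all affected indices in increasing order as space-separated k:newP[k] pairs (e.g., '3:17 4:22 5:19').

P[k] = A[0] + ... + A[k]
P[k] includes A[3] iff k >= 3
Affected indices: 3, 4, ..., 9; delta = 7
  P[3]: 17 + 7 = 24
  P[4]: 30 + 7 = 37
  P[5]: 29 + 7 = 36
  P[6]: 40 + 7 = 47
  P[7]: 52 + 7 = 59
  P[8]: 63 + 7 = 70
  P[9]: 64 + 7 = 71

Answer: 3:24 4:37 5:36 6:47 7:59 8:70 9:71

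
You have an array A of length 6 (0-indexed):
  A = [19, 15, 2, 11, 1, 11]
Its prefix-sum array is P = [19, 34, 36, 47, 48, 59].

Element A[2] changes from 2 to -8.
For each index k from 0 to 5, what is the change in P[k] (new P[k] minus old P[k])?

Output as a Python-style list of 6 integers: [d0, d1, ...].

Answer: [0, 0, -10, -10, -10, -10]

Derivation:
Element change: A[2] 2 -> -8, delta = -10
For k < 2: P[k] unchanged, delta_P[k] = 0
For k >= 2: P[k] shifts by exactly -10
Delta array: [0, 0, -10, -10, -10, -10]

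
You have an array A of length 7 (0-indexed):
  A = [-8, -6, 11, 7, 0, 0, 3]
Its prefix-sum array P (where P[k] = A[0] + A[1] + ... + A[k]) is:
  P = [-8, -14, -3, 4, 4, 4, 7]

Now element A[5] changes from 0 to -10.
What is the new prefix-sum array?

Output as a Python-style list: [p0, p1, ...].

Change: A[5] 0 -> -10, delta = -10
P[k] for k < 5: unchanged (A[5] not included)
P[k] for k >= 5: shift by delta = -10
  P[0] = -8 + 0 = -8
  P[1] = -14 + 0 = -14
  P[2] = -3 + 0 = -3
  P[3] = 4 + 0 = 4
  P[4] = 4 + 0 = 4
  P[5] = 4 + -10 = -6
  P[6] = 7 + -10 = -3

Answer: [-8, -14, -3, 4, 4, -6, -3]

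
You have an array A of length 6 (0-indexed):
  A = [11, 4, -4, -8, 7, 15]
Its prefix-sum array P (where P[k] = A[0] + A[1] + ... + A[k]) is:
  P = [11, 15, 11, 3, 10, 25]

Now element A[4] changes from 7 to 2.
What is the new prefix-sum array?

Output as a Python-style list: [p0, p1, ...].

Answer: [11, 15, 11, 3, 5, 20]

Derivation:
Change: A[4] 7 -> 2, delta = -5
P[k] for k < 4: unchanged (A[4] not included)
P[k] for k >= 4: shift by delta = -5
  P[0] = 11 + 0 = 11
  P[1] = 15 + 0 = 15
  P[2] = 11 + 0 = 11
  P[3] = 3 + 0 = 3
  P[4] = 10 + -5 = 5
  P[5] = 25 + -5 = 20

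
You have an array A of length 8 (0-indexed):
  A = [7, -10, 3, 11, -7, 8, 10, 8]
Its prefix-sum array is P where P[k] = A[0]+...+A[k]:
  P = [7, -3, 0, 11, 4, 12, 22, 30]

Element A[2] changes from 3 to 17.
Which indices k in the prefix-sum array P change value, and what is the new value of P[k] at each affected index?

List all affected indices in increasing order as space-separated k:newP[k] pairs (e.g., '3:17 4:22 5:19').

P[k] = A[0] + ... + A[k]
P[k] includes A[2] iff k >= 2
Affected indices: 2, 3, ..., 7; delta = 14
  P[2]: 0 + 14 = 14
  P[3]: 11 + 14 = 25
  P[4]: 4 + 14 = 18
  P[5]: 12 + 14 = 26
  P[6]: 22 + 14 = 36
  P[7]: 30 + 14 = 44

Answer: 2:14 3:25 4:18 5:26 6:36 7:44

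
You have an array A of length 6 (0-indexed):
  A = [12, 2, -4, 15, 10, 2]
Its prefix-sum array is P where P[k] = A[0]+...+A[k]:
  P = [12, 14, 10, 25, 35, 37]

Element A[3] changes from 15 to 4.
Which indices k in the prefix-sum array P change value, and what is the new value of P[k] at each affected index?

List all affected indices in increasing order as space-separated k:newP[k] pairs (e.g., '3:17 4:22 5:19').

Answer: 3:14 4:24 5:26

Derivation:
P[k] = A[0] + ... + A[k]
P[k] includes A[3] iff k >= 3
Affected indices: 3, 4, ..., 5; delta = -11
  P[3]: 25 + -11 = 14
  P[4]: 35 + -11 = 24
  P[5]: 37 + -11 = 26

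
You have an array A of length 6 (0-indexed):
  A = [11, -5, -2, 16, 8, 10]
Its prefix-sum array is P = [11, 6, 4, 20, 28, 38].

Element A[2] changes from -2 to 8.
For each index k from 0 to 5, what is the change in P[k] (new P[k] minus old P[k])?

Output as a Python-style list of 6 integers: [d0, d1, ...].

Element change: A[2] -2 -> 8, delta = 10
For k < 2: P[k] unchanged, delta_P[k] = 0
For k >= 2: P[k] shifts by exactly 10
Delta array: [0, 0, 10, 10, 10, 10]

Answer: [0, 0, 10, 10, 10, 10]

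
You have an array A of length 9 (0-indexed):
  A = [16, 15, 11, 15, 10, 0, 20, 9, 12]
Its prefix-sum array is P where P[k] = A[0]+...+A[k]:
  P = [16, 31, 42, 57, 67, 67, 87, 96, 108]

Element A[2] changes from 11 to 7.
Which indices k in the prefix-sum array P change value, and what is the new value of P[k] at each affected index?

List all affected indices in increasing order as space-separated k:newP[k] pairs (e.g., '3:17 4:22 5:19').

Answer: 2:38 3:53 4:63 5:63 6:83 7:92 8:104

Derivation:
P[k] = A[0] + ... + A[k]
P[k] includes A[2] iff k >= 2
Affected indices: 2, 3, ..., 8; delta = -4
  P[2]: 42 + -4 = 38
  P[3]: 57 + -4 = 53
  P[4]: 67 + -4 = 63
  P[5]: 67 + -4 = 63
  P[6]: 87 + -4 = 83
  P[7]: 96 + -4 = 92
  P[8]: 108 + -4 = 104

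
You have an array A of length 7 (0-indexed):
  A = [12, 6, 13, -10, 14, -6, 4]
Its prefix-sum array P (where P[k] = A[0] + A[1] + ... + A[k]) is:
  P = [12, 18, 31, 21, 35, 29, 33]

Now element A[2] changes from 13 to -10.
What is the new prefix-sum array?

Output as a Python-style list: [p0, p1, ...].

Change: A[2] 13 -> -10, delta = -23
P[k] for k < 2: unchanged (A[2] not included)
P[k] for k >= 2: shift by delta = -23
  P[0] = 12 + 0 = 12
  P[1] = 18 + 0 = 18
  P[2] = 31 + -23 = 8
  P[3] = 21 + -23 = -2
  P[4] = 35 + -23 = 12
  P[5] = 29 + -23 = 6
  P[6] = 33 + -23 = 10

Answer: [12, 18, 8, -2, 12, 6, 10]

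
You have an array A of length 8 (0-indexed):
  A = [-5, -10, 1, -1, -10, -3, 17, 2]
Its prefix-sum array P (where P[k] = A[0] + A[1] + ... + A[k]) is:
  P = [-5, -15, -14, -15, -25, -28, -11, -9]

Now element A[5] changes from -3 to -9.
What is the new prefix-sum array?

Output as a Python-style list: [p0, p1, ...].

Answer: [-5, -15, -14, -15, -25, -34, -17, -15]

Derivation:
Change: A[5] -3 -> -9, delta = -6
P[k] for k < 5: unchanged (A[5] not included)
P[k] for k >= 5: shift by delta = -6
  P[0] = -5 + 0 = -5
  P[1] = -15 + 0 = -15
  P[2] = -14 + 0 = -14
  P[3] = -15 + 0 = -15
  P[4] = -25 + 0 = -25
  P[5] = -28 + -6 = -34
  P[6] = -11 + -6 = -17
  P[7] = -9 + -6 = -15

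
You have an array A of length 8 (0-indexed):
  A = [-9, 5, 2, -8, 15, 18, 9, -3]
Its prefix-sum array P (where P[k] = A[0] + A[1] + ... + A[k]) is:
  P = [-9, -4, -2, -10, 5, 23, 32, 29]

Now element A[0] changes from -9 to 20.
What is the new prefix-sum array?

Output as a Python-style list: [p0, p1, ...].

Answer: [20, 25, 27, 19, 34, 52, 61, 58]

Derivation:
Change: A[0] -9 -> 20, delta = 29
P[k] for k < 0: unchanged (A[0] not included)
P[k] for k >= 0: shift by delta = 29
  P[0] = -9 + 29 = 20
  P[1] = -4 + 29 = 25
  P[2] = -2 + 29 = 27
  P[3] = -10 + 29 = 19
  P[4] = 5 + 29 = 34
  P[5] = 23 + 29 = 52
  P[6] = 32 + 29 = 61
  P[7] = 29 + 29 = 58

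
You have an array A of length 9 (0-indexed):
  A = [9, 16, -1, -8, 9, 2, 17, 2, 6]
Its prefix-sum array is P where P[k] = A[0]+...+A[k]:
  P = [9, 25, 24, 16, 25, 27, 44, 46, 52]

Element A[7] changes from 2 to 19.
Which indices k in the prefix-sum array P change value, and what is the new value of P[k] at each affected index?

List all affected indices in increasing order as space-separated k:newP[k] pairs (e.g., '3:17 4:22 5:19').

P[k] = A[0] + ... + A[k]
P[k] includes A[7] iff k >= 7
Affected indices: 7, 8, ..., 8; delta = 17
  P[7]: 46 + 17 = 63
  P[8]: 52 + 17 = 69

Answer: 7:63 8:69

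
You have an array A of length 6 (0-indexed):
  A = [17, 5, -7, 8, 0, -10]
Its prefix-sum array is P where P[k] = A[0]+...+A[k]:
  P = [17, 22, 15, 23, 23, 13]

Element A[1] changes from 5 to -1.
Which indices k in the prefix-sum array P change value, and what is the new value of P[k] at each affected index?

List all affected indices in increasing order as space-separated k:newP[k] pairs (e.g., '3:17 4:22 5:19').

Answer: 1:16 2:9 3:17 4:17 5:7

Derivation:
P[k] = A[0] + ... + A[k]
P[k] includes A[1] iff k >= 1
Affected indices: 1, 2, ..., 5; delta = -6
  P[1]: 22 + -6 = 16
  P[2]: 15 + -6 = 9
  P[3]: 23 + -6 = 17
  P[4]: 23 + -6 = 17
  P[5]: 13 + -6 = 7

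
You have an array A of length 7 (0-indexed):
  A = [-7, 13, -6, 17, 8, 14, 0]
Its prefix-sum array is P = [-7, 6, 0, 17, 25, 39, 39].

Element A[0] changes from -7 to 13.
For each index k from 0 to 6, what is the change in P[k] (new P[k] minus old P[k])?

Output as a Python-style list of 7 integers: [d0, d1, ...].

Element change: A[0] -7 -> 13, delta = 20
For k < 0: P[k] unchanged, delta_P[k] = 0
For k >= 0: P[k] shifts by exactly 20
Delta array: [20, 20, 20, 20, 20, 20, 20]

Answer: [20, 20, 20, 20, 20, 20, 20]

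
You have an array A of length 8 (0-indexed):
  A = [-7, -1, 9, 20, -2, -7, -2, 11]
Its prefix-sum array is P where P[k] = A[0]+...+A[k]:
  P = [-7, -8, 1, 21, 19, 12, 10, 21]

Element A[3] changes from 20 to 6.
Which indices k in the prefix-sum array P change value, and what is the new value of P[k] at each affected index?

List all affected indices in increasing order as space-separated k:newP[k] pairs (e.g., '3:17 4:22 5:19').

P[k] = A[0] + ... + A[k]
P[k] includes A[3] iff k >= 3
Affected indices: 3, 4, ..., 7; delta = -14
  P[3]: 21 + -14 = 7
  P[4]: 19 + -14 = 5
  P[5]: 12 + -14 = -2
  P[6]: 10 + -14 = -4
  P[7]: 21 + -14 = 7

Answer: 3:7 4:5 5:-2 6:-4 7:7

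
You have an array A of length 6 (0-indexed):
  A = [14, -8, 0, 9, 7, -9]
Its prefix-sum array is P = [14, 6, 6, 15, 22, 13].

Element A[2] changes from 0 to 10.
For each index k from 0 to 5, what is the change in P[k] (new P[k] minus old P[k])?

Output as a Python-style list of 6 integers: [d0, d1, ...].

Answer: [0, 0, 10, 10, 10, 10]

Derivation:
Element change: A[2] 0 -> 10, delta = 10
For k < 2: P[k] unchanged, delta_P[k] = 0
For k >= 2: P[k] shifts by exactly 10
Delta array: [0, 0, 10, 10, 10, 10]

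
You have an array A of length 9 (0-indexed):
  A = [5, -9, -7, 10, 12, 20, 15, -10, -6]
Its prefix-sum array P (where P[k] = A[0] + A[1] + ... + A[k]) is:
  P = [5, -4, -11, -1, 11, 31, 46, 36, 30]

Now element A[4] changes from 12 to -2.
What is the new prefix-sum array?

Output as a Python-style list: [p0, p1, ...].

Answer: [5, -4, -11, -1, -3, 17, 32, 22, 16]

Derivation:
Change: A[4] 12 -> -2, delta = -14
P[k] for k < 4: unchanged (A[4] not included)
P[k] for k >= 4: shift by delta = -14
  P[0] = 5 + 0 = 5
  P[1] = -4 + 0 = -4
  P[2] = -11 + 0 = -11
  P[3] = -1 + 0 = -1
  P[4] = 11 + -14 = -3
  P[5] = 31 + -14 = 17
  P[6] = 46 + -14 = 32
  P[7] = 36 + -14 = 22
  P[8] = 30 + -14 = 16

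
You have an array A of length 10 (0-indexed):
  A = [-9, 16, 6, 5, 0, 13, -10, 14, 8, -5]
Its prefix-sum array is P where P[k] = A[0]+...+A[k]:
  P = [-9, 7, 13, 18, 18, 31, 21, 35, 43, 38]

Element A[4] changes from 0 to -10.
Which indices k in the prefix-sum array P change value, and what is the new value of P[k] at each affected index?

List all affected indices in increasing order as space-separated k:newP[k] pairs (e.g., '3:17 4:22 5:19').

Answer: 4:8 5:21 6:11 7:25 8:33 9:28

Derivation:
P[k] = A[0] + ... + A[k]
P[k] includes A[4] iff k >= 4
Affected indices: 4, 5, ..., 9; delta = -10
  P[4]: 18 + -10 = 8
  P[5]: 31 + -10 = 21
  P[6]: 21 + -10 = 11
  P[7]: 35 + -10 = 25
  P[8]: 43 + -10 = 33
  P[9]: 38 + -10 = 28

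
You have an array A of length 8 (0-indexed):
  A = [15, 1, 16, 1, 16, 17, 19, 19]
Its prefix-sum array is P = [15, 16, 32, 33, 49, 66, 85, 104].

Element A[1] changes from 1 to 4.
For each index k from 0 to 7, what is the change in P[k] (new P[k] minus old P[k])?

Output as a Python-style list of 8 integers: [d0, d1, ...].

Answer: [0, 3, 3, 3, 3, 3, 3, 3]

Derivation:
Element change: A[1] 1 -> 4, delta = 3
For k < 1: P[k] unchanged, delta_P[k] = 0
For k >= 1: P[k] shifts by exactly 3
Delta array: [0, 3, 3, 3, 3, 3, 3, 3]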